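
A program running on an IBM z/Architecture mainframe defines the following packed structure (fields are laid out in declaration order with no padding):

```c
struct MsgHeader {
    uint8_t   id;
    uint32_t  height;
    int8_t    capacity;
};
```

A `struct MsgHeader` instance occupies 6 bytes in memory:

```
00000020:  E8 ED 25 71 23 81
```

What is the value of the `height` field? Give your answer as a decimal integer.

3978653987

`height` follows `id` (1 byte), so it starts at byte offset 1 and occupies 4 bytes.
Bytes at offsets 1..4: ED 25 71 23.
Big-endian stores the most-significant byte at the lowest address.
The bytes are already most-significant first: 0xED257123.
0xED257123 = 3978653987.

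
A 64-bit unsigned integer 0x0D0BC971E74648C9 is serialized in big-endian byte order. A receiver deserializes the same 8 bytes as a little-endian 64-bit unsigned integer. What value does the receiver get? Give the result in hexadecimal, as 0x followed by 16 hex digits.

0xC94846E771C90B0D

Stored big-endian, the bytes at ascending addresses are 0D 0B C9 71 E7 46 48 C9.
Read back as little-endian, the first byte is least significant, giving 0xC94846E771C90B0D.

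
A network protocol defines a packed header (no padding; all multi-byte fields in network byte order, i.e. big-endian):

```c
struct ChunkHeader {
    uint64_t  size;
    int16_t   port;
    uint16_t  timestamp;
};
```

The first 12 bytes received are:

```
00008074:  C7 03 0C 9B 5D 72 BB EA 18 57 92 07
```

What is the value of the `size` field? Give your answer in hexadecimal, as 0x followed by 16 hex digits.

0xC7030C9B5D72BBEA

`size` is the first field, at byte offset 0, occupying 8 bytes.
Bytes at offsets 0..7: C7 03 0C 9B 5D 72 BB EA.
Big-endian stores the most-significant byte at the lowest address.
The bytes are already most-significant first: 0xC7030C9B5D72BBEA.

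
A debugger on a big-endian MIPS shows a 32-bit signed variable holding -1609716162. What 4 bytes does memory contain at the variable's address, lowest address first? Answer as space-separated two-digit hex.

A0 0D AE 3E

Two's complement of -1609716162 in 32 bits: 1609716162 = 0x5FF251C2; invert → 0xA00DAE3D; add 1 → 0xA00DAE3E.
Split into bytes (most-significant first): A0 0D AE 3E.
In big-endian order the high byte comes first in memory.
So the memory order matches the most-significant-first order: A0 0D AE 3E.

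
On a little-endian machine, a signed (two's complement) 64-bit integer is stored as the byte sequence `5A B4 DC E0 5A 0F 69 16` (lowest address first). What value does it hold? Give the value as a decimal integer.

1614838824383067226

Little-endian: lowest address holds the least-significant byte.
Reassemble most-significant byte first: 16 69 0F 5A E0 DC B4 5A → 0x16690F5AE0DCB45A.
0x16690F5AE0DCB45A = 1614838824383067226.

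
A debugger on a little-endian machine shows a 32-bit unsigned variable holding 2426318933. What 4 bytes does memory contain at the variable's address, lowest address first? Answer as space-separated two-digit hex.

55 B0 9E 90

2426318933 in hexadecimal, padded to 32 bits, is 0x909EB055.
Split into bytes (most-significant first): 90 9E B0 55.
In little-endian order the low byte comes first in memory.
So at ascending addresses the bytes are 55 B0 9E 90.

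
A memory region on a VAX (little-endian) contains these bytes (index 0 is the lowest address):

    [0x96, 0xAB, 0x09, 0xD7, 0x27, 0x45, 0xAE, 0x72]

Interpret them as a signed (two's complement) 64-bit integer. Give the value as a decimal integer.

Little-endian stores the least-significant byte at the lowest address.
Reassemble most-significant byte first: 72 AE 45 27 D7 09 AB 96 → 0x72AE4527D709AB96.
0x72AE4527D709AB96 = 8263618403685215126.

8263618403685215126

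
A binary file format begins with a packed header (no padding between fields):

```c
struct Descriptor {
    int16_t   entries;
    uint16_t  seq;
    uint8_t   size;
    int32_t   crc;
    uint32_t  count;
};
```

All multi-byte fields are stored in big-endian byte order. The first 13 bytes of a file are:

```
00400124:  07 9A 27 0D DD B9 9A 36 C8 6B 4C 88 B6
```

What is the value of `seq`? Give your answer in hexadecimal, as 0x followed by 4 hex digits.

0x270D

`seq` follows `entries` (2 bytes), so it starts at byte offset 2 and occupies 2 bytes.
Bytes at offsets 2..3: 27 0D.
Big-endian: lowest address holds the most-significant byte.
The bytes are already most-significant first: 0x270D.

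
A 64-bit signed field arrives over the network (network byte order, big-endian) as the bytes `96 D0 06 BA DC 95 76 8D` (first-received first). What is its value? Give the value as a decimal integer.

-7579550773230078323

Big-endian: lowest address holds the most-significant byte.
The bytes are already most-significant first: 0x96D006BADC95768D.
Top bit is set, so as a signed 64-bit value this is 0x96D006BADC95768D − 2^64 = -7579550773230078323.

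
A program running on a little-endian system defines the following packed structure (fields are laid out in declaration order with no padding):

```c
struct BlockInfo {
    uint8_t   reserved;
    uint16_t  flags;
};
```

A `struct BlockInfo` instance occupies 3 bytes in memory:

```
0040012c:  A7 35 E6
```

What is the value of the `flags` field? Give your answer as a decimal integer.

58933

`flags` follows `reserved` (1 byte), so it starts at byte offset 1 and occupies 2 bytes.
Bytes at offsets 1..2: 35 E6.
Little-endian stores the least-significant byte at the lowest address.
Reassemble most-significant byte first: E6 35 → 0xE635.
0xE635 = 58933.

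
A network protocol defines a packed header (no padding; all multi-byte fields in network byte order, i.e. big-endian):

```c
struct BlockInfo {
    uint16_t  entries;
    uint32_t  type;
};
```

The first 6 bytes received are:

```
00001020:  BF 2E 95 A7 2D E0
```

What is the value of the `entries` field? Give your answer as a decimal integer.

48942

`entries` is the first field, at byte offset 0, occupying 2 bytes.
Bytes at offsets 0..1: BF 2E.
Big-endian stores the most-significant byte at the lowest address.
The bytes are already most-significant first: 0xBF2E.
0xBF2E = 48942.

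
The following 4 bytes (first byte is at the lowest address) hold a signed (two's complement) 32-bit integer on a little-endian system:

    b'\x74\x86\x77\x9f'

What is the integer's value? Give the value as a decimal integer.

Little-endian stores the least-significant byte at the lowest address.
Reassemble most-significant byte first: 9F 77 86 74 → 0x9F778674.
Top bit is set, so as a signed 32-bit value this is 0x9F778674 − 2^32 = -1619556748.

-1619556748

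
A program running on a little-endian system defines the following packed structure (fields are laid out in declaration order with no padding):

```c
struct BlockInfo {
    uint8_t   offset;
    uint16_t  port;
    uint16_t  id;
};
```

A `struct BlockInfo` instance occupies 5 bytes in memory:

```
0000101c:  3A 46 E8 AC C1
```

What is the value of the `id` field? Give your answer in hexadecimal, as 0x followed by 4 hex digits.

0xC1AC

`id` follows `offset` (1 B), `port` (2 B), so it starts at offset 1 + 2 = 3 and occupies 2 bytes.
Bytes at offsets 3..4: AC C1.
In little-endian order the low byte comes first in memory.
Reassemble most-significant byte first: C1 AC → 0xC1AC.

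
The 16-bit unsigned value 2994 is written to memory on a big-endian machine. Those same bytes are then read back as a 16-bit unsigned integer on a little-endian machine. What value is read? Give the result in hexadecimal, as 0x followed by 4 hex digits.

0xB20B

2994 in 16-bit hexadecimal is 0x0BB2.
Stored big-endian, the bytes at ascending addresses are 0B B2.
Read back as little-endian, the first byte is least significant, giving 0xB20B.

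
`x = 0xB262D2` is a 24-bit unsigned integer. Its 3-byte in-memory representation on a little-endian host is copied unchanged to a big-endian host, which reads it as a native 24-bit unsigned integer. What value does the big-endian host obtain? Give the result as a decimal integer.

13787826

Stored little-endian, the bytes at ascending addresses are D2 62 B2.
Read back as big-endian, the last byte is least significant, giving 0xD262B2.
0xD262B2 = 13787826.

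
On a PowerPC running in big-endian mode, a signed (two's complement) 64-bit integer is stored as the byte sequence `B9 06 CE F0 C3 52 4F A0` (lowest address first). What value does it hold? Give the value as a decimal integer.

Big-endian: lowest address holds the most-significant byte.
The bytes are already most-significant first: 0xB906CEF0C3524FA0.
Top bit is set, so as a signed 64-bit value this is 0xB906CEF0C3524FA0 − 2^64 = -5114172793368195168.

-5114172793368195168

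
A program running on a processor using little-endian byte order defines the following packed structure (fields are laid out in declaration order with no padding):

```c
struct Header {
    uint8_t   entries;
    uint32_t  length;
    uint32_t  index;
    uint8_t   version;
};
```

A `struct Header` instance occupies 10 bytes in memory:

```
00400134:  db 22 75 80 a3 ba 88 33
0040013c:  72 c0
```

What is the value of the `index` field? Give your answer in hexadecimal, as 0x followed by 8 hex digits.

0x723388BA

`index` follows `entries` (1 B), `length` (4 B), so it starts at offset 1 + 4 = 5 and occupies 4 bytes.
Bytes at offsets 5..8: BA 88 33 72.
Little-endian stores the least-significant byte at the lowest address.
Reassemble most-significant byte first: 72 33 88 BA → 0x723388BA.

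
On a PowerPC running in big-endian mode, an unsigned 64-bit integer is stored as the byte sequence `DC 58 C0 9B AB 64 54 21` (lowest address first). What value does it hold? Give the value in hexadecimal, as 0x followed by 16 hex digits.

In big-endian order the high byte comes first in memory.
The bytes are already most-significant first: 0xDC58C09BAB645421.

0xDC58C09BAB645421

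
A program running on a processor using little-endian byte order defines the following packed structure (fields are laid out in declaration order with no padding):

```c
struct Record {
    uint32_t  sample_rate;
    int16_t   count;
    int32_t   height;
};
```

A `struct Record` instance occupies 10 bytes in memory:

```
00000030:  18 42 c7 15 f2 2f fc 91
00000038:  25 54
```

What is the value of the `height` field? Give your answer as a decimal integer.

1411748348

`height` follows `sample_rate` (4 B), `count` (2 B), so it starts at offset 4 + 2 = 6 and occupies 4 bytes.
Bytes at offsets 6..9: FC 91 25 54.
In little-endian order the low byte comes first in memory.
Reassemble most-significant byte first: 54 25 91 FC → 0x542591FC.
0x542591FC = 1411748348.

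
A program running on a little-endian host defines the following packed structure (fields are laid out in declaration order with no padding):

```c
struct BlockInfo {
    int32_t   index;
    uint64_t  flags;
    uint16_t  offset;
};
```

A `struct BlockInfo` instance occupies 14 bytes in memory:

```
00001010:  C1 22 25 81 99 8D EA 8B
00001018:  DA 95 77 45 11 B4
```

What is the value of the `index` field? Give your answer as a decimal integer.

-2128272703

`index` is the first field, at byte offset 0, occupying 4 bytes.
Bytes at offsets 0..3: C1 22 25 81.
In little-endian order the low byte comes first in memory.
Reassemble most-significant byte first: 81 25 22 C1 → 0x812522C1.
Top bit is set, so as a signed 32-bit value this is 0x812522C1 − 2^32 = -2128272703.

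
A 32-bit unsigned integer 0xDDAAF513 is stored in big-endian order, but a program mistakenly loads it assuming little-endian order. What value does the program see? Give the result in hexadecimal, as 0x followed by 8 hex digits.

0x13F5AADD

Stored big-endian, the bytes at ascending addresses are DD AA F5 13.
Read back as little-endian, the first byte is least significant, giving 0x13F5AADD.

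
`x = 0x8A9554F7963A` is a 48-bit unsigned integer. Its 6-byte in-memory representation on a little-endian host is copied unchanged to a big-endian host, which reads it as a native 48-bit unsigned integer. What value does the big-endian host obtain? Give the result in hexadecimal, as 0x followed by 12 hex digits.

0x3A96F754958A

Stored little-endian, the bytes at ascending addresses are 3A 96 F7 54 95 8A.
Read back as big-endian, the last byte is least significant, giving 0x3A96F754958A.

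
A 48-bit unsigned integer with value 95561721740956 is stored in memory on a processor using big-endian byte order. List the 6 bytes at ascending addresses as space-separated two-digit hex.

95561721740956 in hexadecimal, padded to 48 bits, is 0x56E9B27A7E9C.
Split into bytes (most-significant first): 56 E9 B2 7A 7E 9C.
Big-endian stores the most-significant byte at the lowest address.
So the memory order matches the most-significant-first order: 56 E9 B2 7A 7E 9C.

56 E9 B2 7A 7E 9C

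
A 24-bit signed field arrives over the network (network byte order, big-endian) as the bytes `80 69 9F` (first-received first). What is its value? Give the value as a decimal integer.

-8361569

Big-endian stores the most-significant byte at the lowest address.
The bytes are already most-significant first: 0x80699F.
Top bit is set, so as a signed 24-bit value this is 0x80699F − 2^24 = -8361569.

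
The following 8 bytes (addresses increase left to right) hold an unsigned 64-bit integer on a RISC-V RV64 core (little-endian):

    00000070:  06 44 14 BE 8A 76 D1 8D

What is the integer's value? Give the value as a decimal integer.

10219079367746929670

Little-endian stores the least-significant byte at the lowest address.
Reassemble most-significant byte first: 8D D1 76 8A BE 14 44 06 → 0x8DD1768ABE144406.
0x8DD1768ABE144406 = 10219079367746929670.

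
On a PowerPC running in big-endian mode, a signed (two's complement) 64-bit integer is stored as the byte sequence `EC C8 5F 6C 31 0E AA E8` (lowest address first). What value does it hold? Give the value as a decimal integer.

-1384751967132275992

In big-endian order the high byte comes first in memory.
The bytes are already most-significant first: 0xECC85F6C310EAAE8.
Top bit is set, so as a signed 64-bit value this is 0xECC85F6C310EAAE8 − 2^64 = -1384751967132275992.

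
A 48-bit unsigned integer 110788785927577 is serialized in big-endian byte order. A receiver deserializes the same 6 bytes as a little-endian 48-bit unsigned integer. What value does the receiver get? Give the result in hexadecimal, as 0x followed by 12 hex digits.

110788785927577 in 48-bit hexadecimal is 0x64C3063AF599.
Stored big-endian, the bytes at ascending addresses are 64 C3 06 3A F5 99.
Read back as little-endian, the first byte is least significant, giving 0x99F53A06C364.

0x99F53A06C364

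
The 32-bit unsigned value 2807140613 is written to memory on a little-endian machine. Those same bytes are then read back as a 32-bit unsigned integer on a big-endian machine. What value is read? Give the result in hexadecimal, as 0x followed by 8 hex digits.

2807140613 in 32-bit hexadecimal is 0xA7519105.
Stored little-endian, the bytes at ascending addresses are 05 91 51 A7.
Read back as big-endian, the last byte is least significant, giving 0x059151A7.

0x059151A7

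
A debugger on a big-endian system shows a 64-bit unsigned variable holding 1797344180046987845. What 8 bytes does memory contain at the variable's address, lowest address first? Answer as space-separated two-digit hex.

18 F1 73 02 4E D1 02 45

1797344180046987845 in hexadecimal, padded to 64 bits, is 0x18F173024ED10245.
Split into bytes (most-significant first): 18 F1 73 02 4E D1 02 45.
Big-endian: lowest address holds the most-significant byte.
So the memory order matches the most-significant-first order: 18 F1 73 02 4E D1 02 45.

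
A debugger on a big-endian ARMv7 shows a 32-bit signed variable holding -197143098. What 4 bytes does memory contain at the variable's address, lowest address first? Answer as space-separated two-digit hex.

F4 3F D5 C6

Two's complement of -197143098 in 32 bits: 197143098 = 0x0BC02A3A; invert → 0xF43FD5C5; add 1 → 0xF43FD5C6.
Split into bytes (most-significant first): F4 3F D5 C6.
In big-endian order the high byte comes first in memory.
So the memory order matches the most-significant-first order: F4 3F D5 C6.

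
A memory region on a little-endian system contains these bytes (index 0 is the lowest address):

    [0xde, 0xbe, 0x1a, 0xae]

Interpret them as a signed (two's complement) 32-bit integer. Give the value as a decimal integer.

In little-endian order the low byte comes first in memory.
Reassemble most-significant byte first: AE 1A BE DE → 0xAE1ABEDE.
Top bit is set, so as a signed 32-bit value this is 0xAE1ABEDE − 2^32 = -1373978914.

-1373978914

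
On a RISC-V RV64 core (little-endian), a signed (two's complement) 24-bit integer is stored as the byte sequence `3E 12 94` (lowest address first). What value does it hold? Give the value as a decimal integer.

-7073218

Little-endian: lowest address holds the least-significant byte.
Reassemble most-significant byte first: 94 12 3E → 0x94123E.
Top bit is set, so as a signed 24-bit value this is 0x94123E − 2^24 = -7073218.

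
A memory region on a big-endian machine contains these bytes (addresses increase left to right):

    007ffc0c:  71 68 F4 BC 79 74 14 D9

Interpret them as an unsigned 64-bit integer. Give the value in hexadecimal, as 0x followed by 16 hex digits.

0x7168F4BC797414D9

In big-endian order the high byte comes first in memory.
The bytes are already most-significant first: 0x7168F4BC797414D9.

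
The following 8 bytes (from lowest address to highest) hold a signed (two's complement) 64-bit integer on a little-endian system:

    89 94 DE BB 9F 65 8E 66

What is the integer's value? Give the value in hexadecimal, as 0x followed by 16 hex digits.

0x668E659FBBDE9489

Little-endian: lowest address holds the least-significant byte.
Reassemble most-significant byte first: 66 8E 65 9F BB DE 94 89 → 0x668E659FBBDE9489.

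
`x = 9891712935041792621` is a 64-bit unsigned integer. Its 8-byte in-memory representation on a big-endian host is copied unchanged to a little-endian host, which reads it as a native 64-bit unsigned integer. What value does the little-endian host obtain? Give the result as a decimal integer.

7888702915910321801

9891712935041792621 in 64-bit hexadecimal is 0x89466C81814D7A6D.
Stored big-endian, the bytes at ascending addresses are 89 46 6C 81 81 4D 7A 6D.
Read back as little-endian, the first byte is least significant, giving 0x6D7A4D81816C4689.
0x6D7A4D81816C4689 = 7888702915910321801.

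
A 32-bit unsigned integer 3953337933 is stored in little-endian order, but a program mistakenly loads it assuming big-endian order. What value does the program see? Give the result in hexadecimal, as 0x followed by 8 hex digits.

0x4D26A3EB

3953337933 in 32-bit hexadecimal is 0xEBA3264D.
Stored little-endian, the bytes at ascending addresses are 4D 26 A3 EB.
Read back as big-endian, the last byte is least significant, giving 0x4D26A3EB.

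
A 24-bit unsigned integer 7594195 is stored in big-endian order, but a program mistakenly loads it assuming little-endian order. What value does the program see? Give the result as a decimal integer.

13885555

7594195 in 24-bit hexadecimal is 0x73E0D3.
Stored big-endian, the bytes at ascending addresses are 73 E0 D3.
Read back as little-endian, the first byte is least significant, giving 0xD3E073.
0xD3E073 = 13885555.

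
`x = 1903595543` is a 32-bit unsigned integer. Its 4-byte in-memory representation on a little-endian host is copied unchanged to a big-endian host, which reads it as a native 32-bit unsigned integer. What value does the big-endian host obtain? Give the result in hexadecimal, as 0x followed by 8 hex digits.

0x17907671

1903595543 in 32-bit hexadecimal is 0x71769017.
Stored little-endian, the bytes at ascending addresses are 17 90 76 71.
Read back as big-endian, the last byte is least significant, giving 0x17907671.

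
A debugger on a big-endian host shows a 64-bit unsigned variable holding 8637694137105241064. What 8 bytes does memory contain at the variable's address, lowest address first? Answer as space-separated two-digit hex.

77 DF 41 0D A0 A1 D3 E8

8637694137105241064 in hexadecimal, padded to 64 bits, is 0x77DF410DA0A1D3E8.
Split into bytes (most-significant first): 77 DF 41 0D A0 A1 D3 E8.
In big-endian order the high byte comes first in memory.
So the memory order matches the most-significant-first order: 77 DF 41 0D A0 A1 D3 E8.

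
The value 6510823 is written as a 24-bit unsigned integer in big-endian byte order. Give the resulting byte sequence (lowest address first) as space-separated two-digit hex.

63 58 E7

6510823 in hexadecimal, padded to 24 bits, is 0x6358E7.
Split into bytes (most-significant first): 63 58 E7.
Big-endian: lowest address holds the most-significant byte.
So the memory order matches the most-significant-first order: 63 58 E7.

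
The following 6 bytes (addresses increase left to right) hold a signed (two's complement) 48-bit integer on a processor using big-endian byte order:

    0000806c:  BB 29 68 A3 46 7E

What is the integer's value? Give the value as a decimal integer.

-75688453126530

In big-endian order the high byte comes first in memory.
The bytes are already most-significant first: 0xBB2968A3467E.
Top bit is set, so as a signed 48-bit value this is 0xBB2968A3467E − 2^48 = -75688453126530.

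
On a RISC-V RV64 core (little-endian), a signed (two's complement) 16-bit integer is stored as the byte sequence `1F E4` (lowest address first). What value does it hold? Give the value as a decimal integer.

Little-endian stores the least-significant byte at the lowest address.
Reassemble most-significant byte first: E4 1F → 0xE41F.
Top bit is set, so as a signed 16-bit value this is 0xE41F − 2^16 = -7137.

-7137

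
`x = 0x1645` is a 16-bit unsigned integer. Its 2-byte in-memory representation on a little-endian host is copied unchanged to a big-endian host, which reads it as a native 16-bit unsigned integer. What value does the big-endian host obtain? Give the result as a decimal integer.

Stored little-endian, the bytes at ascending addresses are 45 16.
Read back as big-endian, the last byte is least significant, giving 0x4516.
0x4516 = 17686.

17686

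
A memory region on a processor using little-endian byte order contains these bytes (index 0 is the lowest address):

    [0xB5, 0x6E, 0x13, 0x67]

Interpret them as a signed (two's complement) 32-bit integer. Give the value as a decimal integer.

In little-endian order the low byte comes first in memory.
Reassemble most-significant byte first: 67 13 6E B5 → 0x67136EB5.
0x67136EB5 = 1729326773.

1729326773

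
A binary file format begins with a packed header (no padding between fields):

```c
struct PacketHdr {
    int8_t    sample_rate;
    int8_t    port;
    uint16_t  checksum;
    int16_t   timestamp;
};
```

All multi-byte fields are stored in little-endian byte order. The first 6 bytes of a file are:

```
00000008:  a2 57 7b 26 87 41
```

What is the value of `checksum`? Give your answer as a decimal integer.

9851

`checksum` follows `sample_rate` (1 B), `port` (1 B), so it starts at offset 1 + 1 = 2 and occupies 2 bytes.
Bytes at offsets 2..3: 7B 26.
In little-endian order the low byte comes first in memory.
Reassemble most-significant byte first: 26 7B → 0x267B.
0x267B = 9851.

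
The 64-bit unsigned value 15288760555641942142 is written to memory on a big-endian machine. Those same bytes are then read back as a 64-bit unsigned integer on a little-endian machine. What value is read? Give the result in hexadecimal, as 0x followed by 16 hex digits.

15288760555641942142 in 64-bit hexadecimal is 0xD42C96B8D70AB07E.
Stored big-endian, the bytes at ascending addresses are D4 2C 96 B8 D7 0A B0 7E.
Read back as little-endian, the first byte is least significant, giving 0x7EB00AD7B8962CD4.

0x7EB00AD7B8962CD4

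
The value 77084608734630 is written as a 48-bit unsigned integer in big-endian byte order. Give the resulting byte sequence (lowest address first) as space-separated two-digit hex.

46 1B A8 B8 A5 A6

77084608734630 in hexadecimal, padded to 48 bits, is 0x461BA8B8A5A6.
Split into bytes (most-significant first): 46 1B A8 B8 A5 A6.
In big-endian order the high byte comes first in memory.
So the memory order matches the most-significant-first order: 46 1B A8 B8 A5 A6.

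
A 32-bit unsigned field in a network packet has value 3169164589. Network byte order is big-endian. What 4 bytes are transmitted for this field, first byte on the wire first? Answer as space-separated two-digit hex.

BC E5 9D 2D

3169164589 in hexadecimal, padded to 32 bits, is 0xBCE59D2D.
Split into bytes (most-significant first): BC E5 9D 2D.
In big-endian order the high byte comes first in memory.
So the memory order matches the most-significant-first order: BC E5 9D 2D.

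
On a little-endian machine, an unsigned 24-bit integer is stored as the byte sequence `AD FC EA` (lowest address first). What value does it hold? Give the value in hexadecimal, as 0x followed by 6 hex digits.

Little-endian stores the least-significant byte at the lowest address.
Reassemble most-significant byte first: EA FC AD → 0xEAFCAD.

0xEAFCAD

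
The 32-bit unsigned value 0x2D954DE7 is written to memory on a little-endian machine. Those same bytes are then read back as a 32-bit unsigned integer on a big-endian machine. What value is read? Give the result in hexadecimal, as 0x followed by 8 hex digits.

0xE74D952D

Stored little-endian, the bytes at ascending addresses are E7 4D 95 2D.
Read back as big-endian, the last byte is least significant, giving 0xE74D952D.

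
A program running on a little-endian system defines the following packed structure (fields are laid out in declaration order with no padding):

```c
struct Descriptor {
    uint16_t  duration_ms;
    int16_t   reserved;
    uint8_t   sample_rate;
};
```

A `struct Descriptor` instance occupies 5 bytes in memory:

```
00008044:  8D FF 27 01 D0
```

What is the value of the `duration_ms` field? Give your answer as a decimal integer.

`duration_ms` is the first field, at byte offset 0, occupying 2 bytes.
Bytes at offsets 0..1: 8D FF.
In little-endian order the low byte comes first in memory.
Reassemble most-significant byte first: FF 8D → 0xFF8D.
0xFF8D = 65421.

65421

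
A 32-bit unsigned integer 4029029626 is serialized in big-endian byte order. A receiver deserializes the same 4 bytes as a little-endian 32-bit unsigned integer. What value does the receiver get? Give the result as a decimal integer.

4196148976

4029029626 in 32-bit hexadecimal is 0xF0261CFA.
Stored big-endian, the bytes at ascending addresses are F0 26 1C FA.
Read back as little-endian, the first byte is least significant, giving 0xFA1C26F0.
0xFA1C26F0 = 4196148976.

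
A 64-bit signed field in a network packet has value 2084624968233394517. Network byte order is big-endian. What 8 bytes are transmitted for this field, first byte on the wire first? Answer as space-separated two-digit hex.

1C EE 13 5D 21 76 21 55

2084624968233394517 in hexadecimal, padded to 64 bits, is 0x1CEE135D21762155.
Split into bytes (most-significant first): 1C EE 13 5D 21 76 21 55.
Big-endian: lowest address holds the most-significant byte.
So the memory order matches the most-significant-first order: 1C EE 13 5D 21 76 21 55.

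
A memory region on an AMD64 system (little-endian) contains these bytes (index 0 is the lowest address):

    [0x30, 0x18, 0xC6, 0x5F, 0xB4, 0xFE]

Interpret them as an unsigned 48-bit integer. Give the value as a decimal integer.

280050654386224

Little-endian: lowest address holds the least-significant byte.
Reassemble most-significant byte first: FE B4 5F C6 18 30 → 0xFEB45FC61830.
0xFEB45FC61830 = 280050654386224.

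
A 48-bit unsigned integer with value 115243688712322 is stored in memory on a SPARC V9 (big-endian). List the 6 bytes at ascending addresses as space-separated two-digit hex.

115243688712322 in hexadecimal, padded to 48 bits, is 0x68D04320D882.
Split into bytes (most-significant first): 68 D0 43 20 D8 82.
In big-endian order the high byte comes first in memory.
So the memory order matches the most-significant-first order: 68 D0 43 20 D8 82.

68 D0 43 20 D8 82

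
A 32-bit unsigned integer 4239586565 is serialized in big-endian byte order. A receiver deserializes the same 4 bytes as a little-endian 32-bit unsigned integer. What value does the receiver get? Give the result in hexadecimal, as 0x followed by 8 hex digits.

4239586565 in 32-bit hexadecimal is 0xFCB2F505.
Stored big-endian, the bytes at ascending addresses are FC B2 F5 05.
Read back as little-endian, the first byte is least significant, giving 0x05F5B2FC.

0x05F5B2FC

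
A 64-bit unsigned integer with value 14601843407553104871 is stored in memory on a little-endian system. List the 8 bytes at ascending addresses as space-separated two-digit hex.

14601843407553104871 in hexadecimal, padded to 64 bits, is 0xCAA42B371D150BE7.
Split into bytes (most-significant first): CA A4 2B 37 1D 15 0B E7.
In little-endian order the low byte comes first in memory.
So at ascending addresses the bytes are E7 0B 15 1D 37 2B A4 CA.

E7 0B 15 1D 37 2B A4 CA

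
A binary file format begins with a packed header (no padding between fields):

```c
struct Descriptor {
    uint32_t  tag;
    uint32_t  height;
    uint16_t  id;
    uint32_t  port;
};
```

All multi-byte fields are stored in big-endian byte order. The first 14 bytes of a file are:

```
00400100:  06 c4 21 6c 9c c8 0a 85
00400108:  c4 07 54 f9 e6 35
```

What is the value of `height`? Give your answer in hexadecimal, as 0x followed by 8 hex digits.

`height` follows `tag` (4 bytes), so it starts at byte offset 4 and occupies 4 bytes.
Bytes at offsets 4..7: 9C C8 0A 85.
Big-endian: lowest address holds the most-significant byte.
The bytes are already most-significant first: 0x9CC80A85.

0x9CC80A85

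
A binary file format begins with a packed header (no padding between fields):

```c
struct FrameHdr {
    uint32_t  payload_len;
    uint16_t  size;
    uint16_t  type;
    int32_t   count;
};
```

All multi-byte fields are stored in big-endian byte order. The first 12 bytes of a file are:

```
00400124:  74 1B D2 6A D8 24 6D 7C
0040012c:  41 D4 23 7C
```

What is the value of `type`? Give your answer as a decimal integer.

`type` follows `payload_len` (4 B), `size` (2 B), so it starts at offset 4 + 2 = 6 and occupies 2 bytes.
Bytes at offsets 6..7: 6D 7C.
Big-endian stores the most-significant byte at the lowest address.
The bytes are already most-significant first: 0x6D7C.
0x6D7C = 28028.

28028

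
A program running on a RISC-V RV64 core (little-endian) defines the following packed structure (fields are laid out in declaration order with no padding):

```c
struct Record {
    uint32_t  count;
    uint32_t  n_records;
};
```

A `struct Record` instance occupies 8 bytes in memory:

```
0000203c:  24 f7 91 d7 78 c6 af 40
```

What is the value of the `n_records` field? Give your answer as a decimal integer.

`n_records` follows `count` (4 bytes), so it starts at byte offset 4 and occupies 4 bytes.
Bytes at offsets 4..7: 78 C6 AF 40.
In little-endian order the low byte comes first in memory.
Reassemble most-significant byte first: 40 AF C6 78 → 0x40AFC678.
0x40AFC678 = 1085261432.

1085261432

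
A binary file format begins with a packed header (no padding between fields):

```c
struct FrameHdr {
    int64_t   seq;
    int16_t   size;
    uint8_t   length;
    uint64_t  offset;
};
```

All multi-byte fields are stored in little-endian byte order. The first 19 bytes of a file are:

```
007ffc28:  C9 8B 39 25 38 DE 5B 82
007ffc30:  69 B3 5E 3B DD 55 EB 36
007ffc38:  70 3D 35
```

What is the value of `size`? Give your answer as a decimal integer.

-19607

`size` follows `seq` (8 bytes), so it starts at byte offset 8 and occupies 2 bytes.
Bytes at offsets 8..9: 69 B3.
Little-endian: lowest address holds the least-significant byte.
Reassemble most-significant byte first: B3 69 → 0xB369.
Top bit is set, so as a signed 16-bit value this is 0xB369 − 2^16 = -19607.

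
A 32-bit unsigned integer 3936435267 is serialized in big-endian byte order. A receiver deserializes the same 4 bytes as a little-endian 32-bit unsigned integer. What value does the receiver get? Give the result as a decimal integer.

3936435267 in 32-bit hexadecimal is 0xEAA13C43.
Stored big-endian, the bytes at ascending addresses are EA A1 3C 43.
Read back as little-endian, the first byte is least significant, giving 0x433CA1EA.
0x433CA1EA = 1128047082.

1128047082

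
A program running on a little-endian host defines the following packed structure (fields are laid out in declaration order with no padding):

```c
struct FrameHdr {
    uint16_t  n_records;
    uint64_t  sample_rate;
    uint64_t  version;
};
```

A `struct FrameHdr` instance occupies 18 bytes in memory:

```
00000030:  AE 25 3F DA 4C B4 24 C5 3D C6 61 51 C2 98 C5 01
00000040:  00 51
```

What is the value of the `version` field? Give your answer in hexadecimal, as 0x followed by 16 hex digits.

0x510001C598C25161

`version` follows `n_records` (2 B), `sample_rate` (8 B), so it starts at offset 2 + 8 = 10 and occupies 8 bytes.
Bytes at offsets 10..17: 61 51 C2 98 C5 01 00 51.
Little-endian: lowest address holds the least-significant byte.
Reassemble most-significant byte first: 51 00 01 C5 98 C2 51 61 → 0x510001C598C25161.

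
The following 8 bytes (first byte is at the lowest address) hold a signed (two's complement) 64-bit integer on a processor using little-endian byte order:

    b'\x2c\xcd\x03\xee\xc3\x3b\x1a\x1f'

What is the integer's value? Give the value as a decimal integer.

Little-endian: lowest address holds the least-significant byte.
Reassemble most-significant byte first: 1F 1A 3B C3 EE 03 CD 2C → 0x1F1A3BC3EE03CD2C.
0x1F1A3BC3EE03CD2C = 2241169477268131116.

2241169477268131116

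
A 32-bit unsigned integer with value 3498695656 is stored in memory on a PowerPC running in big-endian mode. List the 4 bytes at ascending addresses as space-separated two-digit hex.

D0 89 DB E8

3498695656 in hexadecimal, padded to 32 bits, is 0xD089DBE8.
Split into bytes (most-significant first): D0 89 DB E8.
Big-endian: lowest address holds the most-significant byte.
So the memory order matches the most-significant-first order: D0 89 DB E8.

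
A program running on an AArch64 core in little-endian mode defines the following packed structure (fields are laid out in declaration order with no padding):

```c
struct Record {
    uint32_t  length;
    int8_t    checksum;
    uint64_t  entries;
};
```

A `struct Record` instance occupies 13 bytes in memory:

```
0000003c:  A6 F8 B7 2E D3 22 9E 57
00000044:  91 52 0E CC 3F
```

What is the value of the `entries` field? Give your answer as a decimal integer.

`entries` follows `length` (4 B), `checksum` (1 B), so it starts at offset 4 + 1 = 5 and occupies 8 bytes.
Bytes at offsets 5..12: 22 9E 57 91 52 0E CC 3F.
Little-endian stores the least-significant byte at the lowest address.
Reassemble most-significant byte first: 3F CC 0E 52 91 57 9E 22 → 0x3FCC0E5291579E22.
0x3FCC0E5291579E22 = 4597065067426979362.

4597065067426979362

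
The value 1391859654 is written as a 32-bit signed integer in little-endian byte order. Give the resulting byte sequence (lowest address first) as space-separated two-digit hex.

1391859654 in hexadecimal, padded to 32 bits, is 0x52F617C6.
Split into bytes (most-significant first): 52 F6 17 C6.
In little-endian order the low byte comes first in memory.
So at ascending addresses the bytes are C6 17 F6 52.

C6 17 F6 52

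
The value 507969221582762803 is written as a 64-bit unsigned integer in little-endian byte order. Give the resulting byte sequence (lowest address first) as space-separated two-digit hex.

507969221582762803 in hexadecimal, padded to 64 bits, is 0x070CAB50D145B333.
Split into bytes (most-significant first): 07 0C AB 50 D1 45 B3 33.
Little-endian: lowest address holds the least-significant byte.
So at ascending addresses the bytes are 33 B3 45 D1 50 AB 0C 07.

33 B3 45 D1 50 AB 0C 07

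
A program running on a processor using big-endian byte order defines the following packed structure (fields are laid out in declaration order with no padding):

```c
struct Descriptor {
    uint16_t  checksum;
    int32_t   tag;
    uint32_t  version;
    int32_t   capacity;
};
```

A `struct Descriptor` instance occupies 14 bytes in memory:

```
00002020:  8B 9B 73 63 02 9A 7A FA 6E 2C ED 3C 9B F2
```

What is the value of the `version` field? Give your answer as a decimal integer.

2063232556

`version` follows `checksum` (2 B), `tag` (4 B), so it starts at offset 2 + 4 = 6 and occupies 4 bytes.
Bytes at offsets 6..9: 7A FA 6E 2C.
Big-endian: lowest address holds the most-significant byte.
The bytes are already most-significant first: 0x7AFA6E2C.
0x7AFA6E2C = 2063232556.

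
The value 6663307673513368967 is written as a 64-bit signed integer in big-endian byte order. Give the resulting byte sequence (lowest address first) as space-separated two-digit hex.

6663307673513368967 in hexadecimal, padded to 64 bits, is 0x5C78D3067CE61D87.
Split into bytes (most-significant first): 5C 78 D3 06 7C E6 1D 87.
Big-endian stores the most-significant byte at the lowest address.
So the memory order matches the most-significant-first order: 5C 78 D3 06 7C E6 1D 87.

5C 78 D3 06 7C E6 1D 87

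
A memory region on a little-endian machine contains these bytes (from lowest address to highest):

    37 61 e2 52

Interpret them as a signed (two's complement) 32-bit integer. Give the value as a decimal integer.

In little-endian order the low byte comes first in memory.
Reassemble most-significant byte first: 52 E2 61 37 → 0x52E26137.
0x52E26137 = 1390567735.

1390567735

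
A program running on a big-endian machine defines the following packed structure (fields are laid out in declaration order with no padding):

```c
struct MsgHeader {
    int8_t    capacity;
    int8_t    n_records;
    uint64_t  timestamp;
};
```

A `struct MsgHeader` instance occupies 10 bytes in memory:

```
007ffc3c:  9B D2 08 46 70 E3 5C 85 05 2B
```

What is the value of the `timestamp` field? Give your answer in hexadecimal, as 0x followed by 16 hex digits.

0x084670E35C85052B

`timestamp` follows `capacity` (1 B), `n_records` (1 B), so it starts at offset 1 + 1 = 2 and occupies 8 bytes.
Bytes at offsets 2..9: 08 46 70 E3 5C 85 05 2B.
Big-endian stores the most-significant byte at the lowest address.
The bytes are already most-significant first: 0x084670E35C85052B.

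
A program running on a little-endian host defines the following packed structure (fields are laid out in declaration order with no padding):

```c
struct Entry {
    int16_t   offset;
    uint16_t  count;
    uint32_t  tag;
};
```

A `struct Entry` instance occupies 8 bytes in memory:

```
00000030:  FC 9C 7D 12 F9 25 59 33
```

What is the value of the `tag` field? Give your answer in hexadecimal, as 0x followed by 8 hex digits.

`tag` follows `offset` (2 B), `count` (2 B), so it starts at offset 2 + 2 = 4 and occupies 4 bytes.
Bytes at offsets 4..7: F9 25 59 33.
In little-endian order the low byte comes first in memory.
Reassemble most-significant byte first: 33 59 25 F9 → 0x335925F9.

0x335925F9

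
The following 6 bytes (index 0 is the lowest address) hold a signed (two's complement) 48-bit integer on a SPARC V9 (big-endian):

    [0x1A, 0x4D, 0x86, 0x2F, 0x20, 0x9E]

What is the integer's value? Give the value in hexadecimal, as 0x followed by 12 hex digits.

0x1A4D862F209E

In big-endian order the high byte comes first in memory.
The bytes are already most-significant first: 0x1A4D862F209E.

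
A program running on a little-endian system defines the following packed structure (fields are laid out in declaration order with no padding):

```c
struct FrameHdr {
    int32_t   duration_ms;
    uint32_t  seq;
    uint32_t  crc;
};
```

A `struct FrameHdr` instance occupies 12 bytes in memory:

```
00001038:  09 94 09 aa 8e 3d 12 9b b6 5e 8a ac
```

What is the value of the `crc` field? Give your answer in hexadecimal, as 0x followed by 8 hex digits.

`crc` follows `duration_ms` (4 B), `seq` (4 B), so it starts at offset 4 + 4 = 8 and occupies 4 bytes.
Bytes at offsets 8..11: B6 5E 8A AC.
Little-endian: lowest address holds the least-significant byte.
Reassemble most-significant byte first: AC 8A 5E B6 → 0xAC8A5EB6.

0xAC8A5EB6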